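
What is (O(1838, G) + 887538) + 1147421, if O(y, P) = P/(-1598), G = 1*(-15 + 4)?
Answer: 3251864493/1598 ≈ 2.0350e+6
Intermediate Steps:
G = -11 (G = 1*(-11) = -11)
O(y, P) = -P/1598 (O(y, P) = P*(-1/1598) = -P/1598)
(O(1838, G) + 887538) + 1147421 = (-1/1598*(-11) + 887538) + 1147421 = (11/1598 + 887538) + 1147421 = 1418285735/1598 + 1147421 = 3251864493/1598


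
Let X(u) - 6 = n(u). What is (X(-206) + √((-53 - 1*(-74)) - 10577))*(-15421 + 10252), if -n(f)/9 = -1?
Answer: -77535 - 10338*I*√2639 ≈ -77535.0 - 5.3108e+5*I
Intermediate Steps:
n(f) = 9 (n(f) = -9*(-1) = 9)
X(u) = 15 (X(u) = 6 + 9 = 15)
(X(-206) + √((-53 - 1*(-74)) - 10577))*(-15421 + 10252) = (15 + √((-53 - 1*(-74)) - 10577))*(-15421 + 10252) = (15 + √((-53 + 74) - 10577))*(-5169) = (15 + √(21 - 10577))*(-5169) = (15 + √(-10556))*(-5169) = (15 + 2*I*√2639)*(-5169) = -77535 - 10338*I*√2639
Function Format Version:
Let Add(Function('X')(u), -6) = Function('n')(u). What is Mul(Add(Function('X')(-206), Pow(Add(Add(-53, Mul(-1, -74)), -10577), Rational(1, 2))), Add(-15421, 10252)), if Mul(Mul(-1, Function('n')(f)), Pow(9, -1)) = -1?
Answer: Add(-77535, Mul(-10338, I, Pow(2639, Rational(1, 2)))) ≈ Add(-77535., Mul(-5.3108e+5, I))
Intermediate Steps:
Function('n')(f) = 9 (Function('n')(f) = Mul(-9, -1) = 9)
Function('X')(u) = 15 (Function('X')(u) = Add(6, 9) = 15)
Mul(Add(Function('X')(-206), Pow(Add(Add(-53, Mul(-1, -74)), -10577), Rational(1, 2))), Add(-15421, 10252)) = Mul(Add(15, Pow(Add(Add(-53, Mul(-1, -74)), -10577), Rational(1, 2))), Add(-15421, 10252)) = Mul(Add(15, Pow(Add(Add(-53, 74), -10577), Rational(1, 2))), -5169) = Mul(Add(15, Pow(Add(21, -10577), Rational(1, 2))), -5169) = Mul(Add(15, Pow(-10556, Rational(1, 2))), -5169) = Mul(Add(15, Mul(2, I, Pow(2639, Rational(1, 2)))), -5169) = Add(-77535, Mul(-10338, I, Pow(2639, Rational(1, 2))))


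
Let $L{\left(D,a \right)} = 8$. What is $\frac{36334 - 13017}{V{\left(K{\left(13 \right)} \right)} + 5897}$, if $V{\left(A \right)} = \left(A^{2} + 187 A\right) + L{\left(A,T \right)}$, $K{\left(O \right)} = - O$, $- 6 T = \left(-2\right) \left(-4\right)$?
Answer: $\frac{23317}{3643} \approx 6.4005$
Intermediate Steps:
$T = - \frac{4}{3}$ ($T = - \frac{\left(-2\right) \left(-4\right)}{6} = \left(- \frac{1}{6}\right) 8 = - \frac{4}{3} \approx -1.3333$)
$V{\left(A \right)} = 8 + A^{2} + 187 A$ ($V{\left(A \right)} = \left(A^{2} + 187 A\right) + 8 = 8 + A^{2} + 187 A$)
$\frac{36334 - 13017}{V{\left(K{\left(13 \right)} \right)} + 5897} = \frac{36334 - 13017}{\left(8 + \left(\left(-1\right) 13\right)^{2} + 187 \left(\left(-1\right) 13\right)\right) + 5897} = \frac{23317}{\left(8 + \left(-13\right)^{2} + 187 \left(-13\right)\right) + 5897} = \frac{23317}{\left(8 + 169 - 2431\right) + 5897} = \frac{23317}{-2254 + 5897} = \frac{23317}{3643}$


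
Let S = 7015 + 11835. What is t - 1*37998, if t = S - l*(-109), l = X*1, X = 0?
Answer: -19148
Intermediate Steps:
S = 18850
l = 0 (l = 0*1 = 0)
t = 18850 (t = 18850 - 0*(-109) = 18850 - 1*0 = 18850 + 0 = 18850)
t - 1*37998 = 18850 - 1*37998 = 18850 - 37998 = -19148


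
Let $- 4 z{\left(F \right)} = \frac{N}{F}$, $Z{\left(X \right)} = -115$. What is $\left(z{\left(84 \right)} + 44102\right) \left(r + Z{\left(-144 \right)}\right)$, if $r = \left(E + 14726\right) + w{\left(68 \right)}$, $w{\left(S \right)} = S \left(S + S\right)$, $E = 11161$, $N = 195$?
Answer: $\frac{43244088045}{28} \approx 1.5444 \cdot 10^{9}$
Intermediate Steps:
$z{\left(F \right)} = - \frac{195}{4 F}$ ($z{\left(F \right)} = - \frac{195 \frac{1}{F}}{4} = - \frac{195}{4 F}$)
$w{\left(S \right)} = 2 S^{2}$ ($w{\left(S \right)} = S 2 S = 2 S^{2}$)
$r = 35135$ ($r = \left(11161 + 14726\right) + 2 \cdot 68^{2} = 25887 + 2 \cdot 4624 = 25887 + 9248 = 35135$)
$\left(z{\left(84 \right)} + 44102\right) \left(r + Z{\left(-144 \right)}\right) = \left(- \frac{195}{4 \cdot 84} + 44102\right) \left(35135 - 115\right) = \left(\left(- \frac{195}{4}\right) \frac{1}{84} + 44102\right) 35020 = \left(- \frac{65}{112} + 44102\right) 35020 = \frac{4939359}{112} \cdot 35020 = \frac{43244088045}{28}$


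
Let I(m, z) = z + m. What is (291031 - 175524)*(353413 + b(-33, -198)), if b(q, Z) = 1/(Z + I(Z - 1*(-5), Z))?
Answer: 24043966689792/589 ≈ 4.0822e+10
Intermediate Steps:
I(m, z) = m + z
b(q, Z) = 1/(5 + 3*Z) (b(q, Z) = 1/(Z + ((Z - 1*(-5)) + Z)) = 1/(Z + ((Z + 5) + Z)) = 1/(Z + ((5 + Z) + Z)) = 1/(Z + (5 + 2*Z)) = 1/(5 + 3*Z))
(291031 - 175524)*(353413 + b(-33, -198)) = (291031 - 175524)*(353413 + 1/(5 + 3*(-198))) = 115507*(353413 + 1/(5 - 594)) = 115507*(353413 + 1/(-589)) = 115507*(353413 - 1/589) = 115507*(208160256/589) = 24043966689792/589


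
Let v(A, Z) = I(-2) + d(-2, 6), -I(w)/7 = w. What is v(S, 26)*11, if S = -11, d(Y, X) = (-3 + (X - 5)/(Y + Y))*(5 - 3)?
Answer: 165/2 ≈ 82.500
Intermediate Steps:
d(Y, X) = -6 + (-5 + X)/Y (d(Y, X) = (-3 + (-5 + X)/((2*Y)))*2 = (-3 + (-5 + X)*(1/(2*Y)))*2 = (-3 + (-5 + X)/(2*Y))*2 = -6 + (-5 + X)/Y)
I(w) = -7*w
v(A, Z) = 15/2 (v(A, Z) = -7*(-2) + (-5 + 6 - 6*(-2))/(-2) = 14 - (-5 + 6 + 12)/2 = 14 - ½*13 = 14 - 13/2 = 15/2)
v(S, 26)*11 = (15/2)*11 = 165/2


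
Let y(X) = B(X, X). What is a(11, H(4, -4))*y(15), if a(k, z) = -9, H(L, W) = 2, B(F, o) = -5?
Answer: 45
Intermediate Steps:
y(X) = -5
a(11, H(4, -4))*y(15) = -9*(-5) = 45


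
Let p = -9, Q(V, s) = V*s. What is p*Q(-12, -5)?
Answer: -540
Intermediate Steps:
p*Q(-12, -5) = -(-108)*(-5) = -9*60 = -540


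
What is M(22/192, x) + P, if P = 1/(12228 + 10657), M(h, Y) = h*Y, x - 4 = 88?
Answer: 5789929/549240 ≈ 10.542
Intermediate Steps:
x = 92 (x = 4 + 88 = 92)
M(h, Y) = Y*h
P = 1/22885 ≈ 4.3697e-5
M(22/192, x) + P = 92*(22/192) + 1/22885 = 92*(22*(1/192)) + 1/22885 = 92*(11/96) + 1/22885 = 253/24 + 1/22885 = 5789929/549240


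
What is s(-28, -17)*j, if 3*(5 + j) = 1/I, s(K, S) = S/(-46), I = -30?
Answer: -7667/4140 ≈ -1.8519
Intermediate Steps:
s(K, S) = -S/46 (s(K, S) = S*(-1/46) = -S/46)
j = -451/90 (j = -5 + (⅓)/(-30) = -5 + (⅓)*(-1/30) = -5 - 1/90 = -451/90 ≈ -5.0111)
s(-28, -17)*j = -1/46*(-17)*(-451/90) = (17/46)*(-451/90) = -7667/4140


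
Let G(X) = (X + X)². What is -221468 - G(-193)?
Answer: -370464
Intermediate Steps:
G(X) = 4*X² (G(X) = (2*X)² = 4*X²)
-221468 - G(-193) = -221468 - 4*(-193)² = -221468 - 4*37249 = -221468 - 1*148996 = -221468 - 148996 = -370464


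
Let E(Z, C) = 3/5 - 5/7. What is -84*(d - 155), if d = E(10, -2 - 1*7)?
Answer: 65148/5 ≈ 13030.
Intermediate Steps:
E(Z, C) = -4/35 (E(Z, C) = 3*(⅕) - 5*⅐ = ⅗ - 5/7 = -4/35)
d = -4/35 ≈ -0.11429
-84*(d - 155) = -84*(-4/35 - 155) = -84*(-5429/35) = 65148/5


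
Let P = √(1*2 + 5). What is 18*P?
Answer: 18*√7 ≈ 47.624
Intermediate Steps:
P = √7 (P = √(2 + 5) = √7 ≈ 2.6458)
18*P = 18*√7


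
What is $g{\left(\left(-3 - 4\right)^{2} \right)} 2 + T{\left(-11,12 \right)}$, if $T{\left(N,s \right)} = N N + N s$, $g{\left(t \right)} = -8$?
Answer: $-27$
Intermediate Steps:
$T{\left(N,s \right)} = N^{2} + N s$
$g{\left(\left(-3 - 4\right)^{2} \right)} 2 + T{\left(-11,12 \right)} = \left(-8\right) 2 - 11 \left(-11 + 12\right) = -16 - 11 = -27$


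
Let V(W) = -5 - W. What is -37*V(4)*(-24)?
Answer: -7992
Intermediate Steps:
-37*V(4)*(-24) = -37*(-5 - 1*4)*(-24) = -37*(-5 - 4)*(-24) = -37*(-9)*(-24) = 333*(-24) = -7992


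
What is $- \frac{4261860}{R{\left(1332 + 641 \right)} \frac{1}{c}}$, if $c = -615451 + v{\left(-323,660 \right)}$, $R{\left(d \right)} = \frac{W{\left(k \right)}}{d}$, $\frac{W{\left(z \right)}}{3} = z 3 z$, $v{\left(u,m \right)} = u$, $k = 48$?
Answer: $\frac{23971425507545}{96} \approx 2.497 \cdot 10^{11}$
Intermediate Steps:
$W{\left(z \right)} = 9 z^{2}$ ($W{\left(z \right)} = 3 z 3 z = 3 \cdot 3 z z = 3 \cdot 3 z^{2} = 9 z^{2}$)
$R{\left(d \right)} = \frac{20736}{d}$ ($R{\left(d \right)} = \frac{9 \cdot 48^{2}}{d} = \frac{9 \cdot 2304}{d} = \frac{20736}{d}$)
$c = -615774$ ($c = -615451 - 323 = -615774$)
$- \frac{4261860}{R{\left(1332 + 641 \right)} \frac{1}{c}} = - \frac{4261860}{\frac{20736}{1332 + 641} \frac{1}{-615774}} = - \frac{4261860}{\frac{20736}{1973} \left(- \frac{1}{615774}\right)} = - \frac{4261860}{- \frac{3456}{202487017}} = \left(-4261860\right) \left(- \frac{202487017}{3456}\right) = \frac{23971425507545}{96}$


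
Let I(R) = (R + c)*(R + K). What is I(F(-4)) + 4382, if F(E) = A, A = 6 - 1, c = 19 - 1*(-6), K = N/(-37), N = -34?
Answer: 168704/37 ≈ 4559.6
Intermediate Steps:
K = 34/37 (K = -34/(-37) = -34*(-1/37) = 34/37 ≈ 0.91892)
c = 25 (c = 19 + 6 = 25)
A = 5
F(E) = 5
I(R) = (25 + R)*(34/37 + R) (I(R) = (R + 25)*(R + 34/37) = (25 + R)*(34/37 + R))
I(F(-4)) + 4382 = (850/37 + 5² + (959/37)*5) + 4382 = (850/37 + 25 + 4795/37) + 4382 = 6570/37 + 4382 = 168704/37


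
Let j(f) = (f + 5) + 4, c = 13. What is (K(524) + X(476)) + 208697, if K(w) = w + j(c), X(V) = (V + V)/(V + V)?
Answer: 209244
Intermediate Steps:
j(f) = 9 + f (j(f) = (5 + f) + 4 = 9 + f)
X(V) = 1 (X(V) = (2*V)/((2*V)) = (2*V)*(1/(2*V)) = 1)
K(w) = 22 + w (K(w) = w + (9 + 13) = w + 22 = 22 + w)
(K(524) + X(476)) + 208697 = ((22 + 524) + 1) + 208697 = (546 + 1) + 208697 = 547 + 208697 = 209244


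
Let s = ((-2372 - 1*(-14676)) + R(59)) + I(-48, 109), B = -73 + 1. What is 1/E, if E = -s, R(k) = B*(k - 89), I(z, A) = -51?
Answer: -1/14413 ≈ -6.9382e-5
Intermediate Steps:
B = -72
R(k) = 6408 - 72*k (R(k) = -72*(k - 89) = -72*(-89 + k) = 6408 - 72*k)
s = 14413 (s = ((-2372 - 1*(-14676)) + (6408 - 72*59)) - 51 = ((-2372 + 14676) + (6408 - 4248)) - 51 = (12304 + 2160) - 51 = 14464 - 51 = 14413)
E = -14413 (E = -1*14413 = -14413)
1/E = 1/(-14413) = -1/14413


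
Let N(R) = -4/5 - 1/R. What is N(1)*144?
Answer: -1296/5 ≈ -259.20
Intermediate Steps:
N(R) = -4/5 - 1/R (N(R) = -4*1/5 - 1/R = -4/5 - 1/R)
N(1)*144 = (-4/5 - 1/1)*144 = (-4/5 - 1*1)*144 = (-4/5 - 1)*144 = -9/5*144 = -1296/5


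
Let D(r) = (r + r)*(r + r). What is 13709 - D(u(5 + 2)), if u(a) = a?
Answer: 13513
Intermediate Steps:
D(r) = 4*r² (D(r) = (2*r)*(2*r) = 4*r²)
13709 - D(u(5 + 2)) = 13709 - 4*(5 + 2)² = 13709 - 4*7² = 13709 - 4*49 = 13709 - 1*196 = 13709 - 196 = 13513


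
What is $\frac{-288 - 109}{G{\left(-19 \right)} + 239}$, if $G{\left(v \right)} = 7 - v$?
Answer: $- \frac{397}{265} \approx -1.4981$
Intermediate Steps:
$\frac{-288 - 109}{G{\left(-19 \right)} + 239} = \frac{-288 - 109}{\left(7 - -19\right) + 239} = - \frac{397}{\left(7 + 19\right) + 239} = - \frac{397}{26 + 239} = - \frac{397}{265}$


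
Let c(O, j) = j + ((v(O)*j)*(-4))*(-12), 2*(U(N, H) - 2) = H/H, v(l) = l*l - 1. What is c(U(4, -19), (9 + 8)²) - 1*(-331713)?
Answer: 404830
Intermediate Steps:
v(l) = -1 + l² (v(l) = l² - 1 = -1 + l²)
U(N, H) = 5/2 (U(N, H) = 2 + (H/H)/2 = 2 + (½)*1 = 2 + ½ = 5/2)
c(O, j) = j + 48*j*(-1 + O²) (c(O, j) = j + (((-1 + O²)*j)*(-4))*(-12) = j + ((j*(-1 + O²))*(-4))*(-12) = j - 4*j*(-1 + O²)*(-12) = j + 48*j*(-1 + O²))
c(U(4, -19), (9 + 8)²) - 1*(-331713) = (9 + 8)²*(-47 + 48*(5/2)²) - 1*(-331713) = 17²*(-47 + 48*(25/4)) + 331713 = 289*(-47 + 300) + 331713 = 289*253 + 331713 = 73117 + 331713 = 404830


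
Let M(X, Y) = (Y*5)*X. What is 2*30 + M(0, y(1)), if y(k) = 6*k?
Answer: 60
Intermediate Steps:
M(X, Y) = 5*X*Y (M(X, Y) = (5*Y)*X = 5*X*Y)
2*30 + M(0, y(1)) = 2*30 + 5*0*(6*1) = 60 + 5*0*6 = 60 + 0 = 60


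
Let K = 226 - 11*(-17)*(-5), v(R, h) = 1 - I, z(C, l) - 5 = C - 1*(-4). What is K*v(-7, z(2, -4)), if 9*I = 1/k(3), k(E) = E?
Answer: -18434/27 ≈ -682.74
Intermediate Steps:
I = 1/27 (I = (1/3)/9 = (1*(1/3))/9 = (1/9)*(1/3) = 1/27 ≈ 0.037037)
z(C, l) = 9 + C (z(C, l) = 5 + (C - 1*(-4)) = 5 + (C + 4) = 5 + (4 + C) = 9 + C)
v(R, h) = 26/27 (v(R, h) = 1 - 1*1/27 = 1 - 1/27 = 26/27)
K = -709 (K = 226 - (-187)*(-5) = 226 - 1*935 = 226 - 935 = -709)
K*v(-7, z(2, -4)) = -709*26/27 = -18434/27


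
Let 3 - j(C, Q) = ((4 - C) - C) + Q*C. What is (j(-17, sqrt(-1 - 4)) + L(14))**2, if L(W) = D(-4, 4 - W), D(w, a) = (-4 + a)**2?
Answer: 24476 + 5474*I*sqrt(5) ≈ 24476.0 + 12240.0*I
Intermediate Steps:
L(W) = W**2 (L(W) = (-4 + (4 - W))**2 = (-W)**2 = W**2)
j(C, Q) = -1 + 2*C - C*Q (j(C, Q) = 3 - (((4 - C) - C) + Q*C) = 3 - ((4 - 2*C) + C*Q) = 3 - (4 - 2*C + C*Q) = 3 + (-4 + 2*C - C*Q) = -1 + 2*C - C*Q)
(j(-17, sqrt(-1 - 4)) + L(14))**2 = ((-1 + 2*(-17) - 1*(-17)*sqrt(-1 - 4)) + 14**2)**2 = ((-1 - 34 - 1*(-17)*sqrt(-5)) + 196)**2 = ((-1 - 34 - 1*(-17)*I*sqrt(5)) + 196)**2 = ((-1 - 34 + 17*I*sqrt(5)) + 196)**2 = ((-35 + 17*I*sqrt(5)) + 196)**2 = (161 + 17*I*sqrt(5))**2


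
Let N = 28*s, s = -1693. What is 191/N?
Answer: -191/47404 ≈ -0.0040292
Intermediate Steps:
N = -47404 (N = 28*(-1693) = -47404)
191/N = 191/(-47404) = 191*(-1/47404) = -191/47404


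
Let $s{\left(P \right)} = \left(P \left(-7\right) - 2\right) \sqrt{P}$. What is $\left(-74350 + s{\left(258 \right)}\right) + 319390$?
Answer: $245040 - 1808 \sqrt{258} \approx 2.16 \cdot 10^{5}$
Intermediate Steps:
$s{\left(P \right)} = \sqrt{P} \left(-2 - 7 P\right)$ ($s{\left(P \right)} = \left(- 7 P - 2\right) \sqrt{P} = \left(-2 - 7 P\right) \sqrt{P} = \sqrt{P} \left(-2 - 7 P\right)$)
$\left(-74350 + s{\left(258 \right)}\right) + 319390 = \left(-74350 + \sqrt{258} \left(-2 - 1806\right)\right) + 319390 = \left(-74350 + \sqrt{258} \left(-1808\right)\right) + 319390 = \left(-74350 - 1808 \sqrt{258}\right) + 319390 = 245040 - 1808 \sqrt{258}$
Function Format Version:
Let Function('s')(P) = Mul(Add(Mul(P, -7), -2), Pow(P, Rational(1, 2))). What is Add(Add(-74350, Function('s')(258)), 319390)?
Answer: Add(245040, Mul(-1808, Pow(258, Rational(1, 2)))) ≈ 2.1600e+5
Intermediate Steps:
Function('s')(P) = Mul(Pow(P, Rational(1, 2)), Add(-2, Mul(-7, P))) (Function('s')(P) = Mul(Add(Mul(-7, P), -2), Pow(P, Rational(1, 2))) = Mul(Add(-2, Mul(-7, P)), Pow(P, Rational(1, 2))) = Mul(Pow(P, Rational(1, 2)), Add(-2, Mul(-7, P))))
Add(Add(-74350, Function('s')(258)), 319390) = Add(Add(-74350, Mul(Pow(258, Rational(1, 2)), Add(-2, Mul(-7, 258)))), 319390) = Add(Add(-74350, Mul(Pow(258, Rational(1, 2)), Add(-2, -1806))), 319390) = Add(Add(-74350, Mul(Pow(258, Rational(1, 2)), -1808)), 319390) = Add(Add(-74350, Mul(-1808, Pow(258, Rational(1, 2)))), 319390) = Add(245040, Mul(-1808, Pow(258, Rational(1, 2))))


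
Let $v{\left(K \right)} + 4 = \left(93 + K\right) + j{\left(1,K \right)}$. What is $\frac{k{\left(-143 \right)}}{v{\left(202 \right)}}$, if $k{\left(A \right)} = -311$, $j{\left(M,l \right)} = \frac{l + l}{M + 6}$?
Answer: $- \frac{2177}{2441} \approx -0.89185$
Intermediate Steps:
$j{\left(M,l \right)} = \frac{2 l}{6 + M}$
$v{\left(K \right)} = 89 + \frac{9 K}{7}$ ($v{\left(K \right)} = -4 + \left(\left(93 + K\right) + \frac{2 K}{6 + 1}\right) = -4 + \left(\left(93 + K\right) + \frac{2 K}{7}\right) = -4 + \left(93 + \frac{9 K}{7}\right) = 89 + \frac{9 K}{7}$)
$\frac{k{\left(-143 \right)}}{v{\left(202 \right)}} = - \frac{311}{89 + \frac{9}{7} \cdot 202} = - \frac{311}{89 + \frac{1818}{7}} = - \frac{311}{\frac{2441}{7}} = \left(-311\right) \frac{7}{2441} = - \frac{2177}{2441}$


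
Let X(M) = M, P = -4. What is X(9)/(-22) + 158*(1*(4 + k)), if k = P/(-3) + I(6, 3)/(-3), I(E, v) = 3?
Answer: 45161/66 ≈ 684.26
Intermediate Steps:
k = ⅓ (k = -4/(-3) + 3/(-3) = -4*(-⅓) + 3*(-⅓) = 4/3 - 1 = ⅓ ≈ 0.33333)
X(9)/(-22) + 158*(1*(4 + k)) = 9/(-22) + 158*(1*(4 + ⅓)) = 9*(-1/22) + 158*(1*(13/3)) = -9/22 + 158*(13/3) = -9/22 + 2054/3 = 45161/66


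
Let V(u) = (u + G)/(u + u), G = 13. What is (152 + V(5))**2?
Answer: 591361/25 ≈ 23654.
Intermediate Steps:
V(u) = (13 + u)/(2*u) (V(u) = (u + 13)/(u + u) = (13 + u)/((2*u)) = (13 + u)*(1/(2*u)) = (13 + u)/(2*u))
(152 + V(5))**2 = (152 + (1/2)*(13 + 5)/5)**2 = (152 + (1/2)*(1/5)*18)**2 = (152 + 9/5)**2 = (769/5)**2 = 591361/25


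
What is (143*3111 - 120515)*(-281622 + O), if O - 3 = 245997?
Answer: -11554280676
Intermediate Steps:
O = 246000 (O = 3 + 245997 = 246000)
(143*3111 - 120515)*(-281622 + O) = (143*3111 - 120515)*(-281622 + 246000) = (444873 - 120515)*(-35622) = 324358*(-35622) = -11554280676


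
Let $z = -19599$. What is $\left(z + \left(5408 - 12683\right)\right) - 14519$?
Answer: $-41393$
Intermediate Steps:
$\left(z + \left(5408 - 12683\right)\right) - 14519 = \left(-19599 + \left(5408 - 12683\right)\right) - 14519 = \left(-19599 - 7275\right) - 14519 = -26874 - 14519 = -41393$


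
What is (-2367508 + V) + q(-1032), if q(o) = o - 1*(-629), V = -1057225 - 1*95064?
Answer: -3520200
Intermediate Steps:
V = -1152289 (V = -1057225 - 95064 = -1152289)
q(o) = 629 + o (q(o) = o + 629 = 629 + o)
(-2367508 + V) + q(-1032) = (-2367508 - 1152289) + (629 - 1032) = -3519797 - 403 = -3520200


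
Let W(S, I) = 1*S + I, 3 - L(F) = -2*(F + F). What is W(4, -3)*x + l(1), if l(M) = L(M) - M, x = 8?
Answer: 14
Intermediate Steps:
L(F) = 3 + 4*F (L(F) = 3 - (-2)*(F + F) = 3 - (-2)*2*F = 3 - (-4)*F = 3 + 4*F)
W(S, I) = I + S (W(S, I) = S + I = I + S)
l(M) = 3 + 3*M (l(M) = (3 + 4*M) - M = 3 + 3*M)
W(4, -3)*x + l(1) = (-3 + 4)*8 + (3 + 3*1) = 1*8 + (3 + 3) = 8 + 6 = 14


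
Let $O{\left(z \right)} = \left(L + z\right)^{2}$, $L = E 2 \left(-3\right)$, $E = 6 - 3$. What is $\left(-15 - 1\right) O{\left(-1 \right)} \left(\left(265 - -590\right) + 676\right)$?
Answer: $-8843056$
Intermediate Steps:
$E = 3$
$L = -18$ ($L = 3 \cdot 2 \left(-3\right) = 6 \left(-3\right) = -18$)
$O{\left(z \right)} = \left(-18 + z\right)^{2}$
$\left(-15 - 1\right) O{\left(-1 \right)} \left(\left(265 - -590\right) + 676\right) = \left(-15 - 1\right) \left(-18 - 1\right)^{2} \left(\left(265 - -590\right) + 676\right) = - 16 \left(-19\right)^{2} \left(\left(265 + 590\right) + 676\right) = \left(-16\right) 361 \left(855 + 676\right) = \left(-5776\right) 1531 = -8843056$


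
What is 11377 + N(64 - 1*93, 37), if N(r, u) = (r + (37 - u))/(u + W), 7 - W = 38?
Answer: 68233/6 ≈ 11372.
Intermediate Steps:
W = -31 (W = 7 - 1*38 = 7 - 38 = -31)
N(r, u) = (37 + r - u)/(-31 + u) (N(r, u) = (r + (37 - u))/(u - 31) = (37 + r - u)/(-31 + u))
11377 + N(64 - 1*93, 37) = 11377 + (37 + (64 - 1*93) - 1*37)/(-31 + 37) = 11377 + (37 + (64 - 93) - 37)/6 = 11377 + (37 - 29 - 37)/6 = 11377 + (⅙)*(-29) = 11377 - 29/6 = 68233/6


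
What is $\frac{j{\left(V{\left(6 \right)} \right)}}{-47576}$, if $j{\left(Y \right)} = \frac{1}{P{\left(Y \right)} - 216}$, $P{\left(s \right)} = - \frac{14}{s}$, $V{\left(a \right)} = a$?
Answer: $\frac{3}{31162280} \approx 9.627 \cdot 10^{-8}$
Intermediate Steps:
$j{\left(Y \right)} = \frac{1}{-216 - \frac{14}{Y}}$ ($j{\left(Y \right)} = \frac{1}{- \frac{14}{Y} - 216} = \frac{1}{-216 - \frac{14}{Y}}$)
$\frac{j{\left(V{\left(6 \right)} \right)}}{-47576} = \frac{\left(-1\right) 6 \frac{1}{14 + 216 \cdot 6}}{-47576} = \left(-1\right) 6 \frac{1}{14 + 1296} \left(- \frac{1}{47576}\right) = \left(-1\right) 6 \cdot \frac{1}{1310} \left(- \frac{1}{47576}\right) = \left(- \frac{3}{655}\right) \left(- \frac{1}{47576}\right) = \frac{3}{31162280}$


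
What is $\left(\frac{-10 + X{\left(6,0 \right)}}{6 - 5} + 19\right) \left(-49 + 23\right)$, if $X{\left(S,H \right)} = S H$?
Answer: $-234$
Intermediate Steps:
$X{\left(S,H \right)} = H S$
$\left(\frac{-10 + X{\left(6,0 \right)}}{6 - 5} + 19\right) \left(-49 + 23\right) = \left(\frac{-10 + 0 \cdot 6}{6 - 5} + 19\right) \left(-49 + 23\right) = \left(\frac{-10 + 0}{1} + 19\right) \left(-26\right) = \left(\left(-10\right) 1 + 19\right) \left(-26\right) = \left(-10 + 19\right) \left(-26\right) = 9 \left(-26\right) = -234$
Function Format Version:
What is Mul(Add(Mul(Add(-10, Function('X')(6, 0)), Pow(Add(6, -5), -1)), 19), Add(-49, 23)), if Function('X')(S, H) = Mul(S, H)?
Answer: -234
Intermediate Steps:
Function('X')(S, H) = Mul(H, S)
Mul(Add(Mul(Add(-10, Function('X')(6, 0)), Pow(Add(6, -5), -1)), 19), Add(-49, 23)) = Mul(Add(Mul(Add(-10, Mul(0, 6)), Pow(Add(6, -5), -1)), 19), Add(-49, 23)) = Mul(Add(Mul(Add(-10, 0), Pow(1, -1)), 19), -26) = Mul(Add(Mul(-10, 1), 19), -26) = Mul(Add(-10, 19), -26) = Mul(9, -26) = -234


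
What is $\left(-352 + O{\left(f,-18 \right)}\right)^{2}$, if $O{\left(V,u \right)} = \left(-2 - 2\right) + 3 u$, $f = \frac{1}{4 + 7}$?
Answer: $168100$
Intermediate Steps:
$f = \frac{1}{11} \approx 0.090909$
$O{\left(V,u \right)} = -4 + 3 u$ ($O{\left(V,u \right)} = \left(-2 - 2\right) + 3 u = -4 + 3 u$)
$\left(-352 + O{\left(f,-18 \right)}\right)^{2} = \left(-352 + \left(-4 + 3 \left(-18\right)\right)\right)^{2} = \left(-352 - 58\right)^{2} = \left(-410\right)^{2} = 168100$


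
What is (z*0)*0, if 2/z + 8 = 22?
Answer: 0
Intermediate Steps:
z = ⅐ (z = 2/(-8 + 22) = 2/14 = 2*(1/14) = ⅐ ≈ 0.14286)
(z*0)*0 = ((⅐)*0)*0 = 0*0 = 0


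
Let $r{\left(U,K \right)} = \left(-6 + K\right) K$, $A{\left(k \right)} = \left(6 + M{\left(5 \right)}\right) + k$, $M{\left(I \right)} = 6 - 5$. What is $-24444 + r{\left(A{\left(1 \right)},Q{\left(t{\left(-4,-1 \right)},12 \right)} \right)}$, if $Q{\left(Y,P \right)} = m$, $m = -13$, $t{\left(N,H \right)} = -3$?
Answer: $-24197$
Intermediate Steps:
$M{\left(I \right)} = 1$
$A{\left(k \right)} = 7 + k$ ($A{\left(k \right)} = \left(6 + 1\right) + k = 7 + k$)
$Q{\left(Y,P \right)} = -13$
$r{\left(U,K \right)} = K \left(-6 + K\right)$
$-24444 + r{\left(A{\left(1 \right)},Q{\left(t{\left(-4,-1 \right)},12 \right)} \right)} = -24444 - 13 \left(-6 - 13\right) = -24444 - -247 = -24444 + 247 = -24197$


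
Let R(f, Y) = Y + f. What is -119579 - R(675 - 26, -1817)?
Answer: -118411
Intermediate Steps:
-119579 - R(675 - 26, -1817) = -119579 - (-1817 + (675 - 26)) = -119579 - (-1817 + 649) = -119579 - 1*(-1168) = -119579 + 1168 = -118411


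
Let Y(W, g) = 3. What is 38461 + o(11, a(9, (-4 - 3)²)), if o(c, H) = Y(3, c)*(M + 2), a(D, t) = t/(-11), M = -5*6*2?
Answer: 38287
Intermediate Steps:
M = -60 (M = -30*2 = -60)
a(D, t) = -t/11 (a(D, t) = t*(-1/11) = -t/11)
o(c, H) = -174 (o(c, H) = 3*(-60 + 2) = 3*(-58) = -174)
38461 + o(11, a(9, (-4 - 3)²)) = 38461 - 174 = 38287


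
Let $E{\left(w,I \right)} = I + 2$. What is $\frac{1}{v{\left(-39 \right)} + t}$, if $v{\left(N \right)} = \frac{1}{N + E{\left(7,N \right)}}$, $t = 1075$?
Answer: $\frac{76}{81699} \approx 0.00093024$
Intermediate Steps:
$E{\left(w,I \right)} = 2 + I$
$v{\left(N \right)} = \frac{1}{2 + 2 N}$ ($v{\left(N \right)} = \frac{1}{N + \left(2 + N\right)} = \frac{1}{2 + 2 N}$)
$\frac{1}{v{\left(-39 \right)} + t} = \frac{1}{\frac{1}{2 \left(1 - 39\right)} + 1075} = \frac{1}{\frac{1}{2 \left(-38\right)} + 1075} = \frac{1}{\frac{1}{2} \left(- \frac{1}{38}\right) + 1075} = \frac{1}{- \frac{1}{76} + 1075} = \frac{1}{\frac{81699}{76}} = \frac{76}{81699}$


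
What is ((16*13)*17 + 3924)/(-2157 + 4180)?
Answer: 7460/2023 ≈ 3.6876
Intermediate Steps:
((16*13)*17 + 3924)/(-2157 + 4180) = (208*17 + 3924)/2023 = (3536 + 3924)*(1/2023) = 7460*(1/2023) = 7460/2023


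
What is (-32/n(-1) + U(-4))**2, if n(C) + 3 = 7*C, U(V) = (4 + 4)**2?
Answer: 112896/25 ≈ 4515.8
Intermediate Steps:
U(V) = 64 (U(V) = 8**2 = 64)
n(C) = -3 + 7*C
(-32/n(-1) + U(-4))**2 = (-32/(-3 + 7*(-1)) + 64)**2 = (-32/(-3 - 7) + 64)**2 = (-32/(-10) + 64)**2 = (-32*(-1/10) + 64)**2 = (16/5 + 64)**2 = (336/5)**2 = 112896/25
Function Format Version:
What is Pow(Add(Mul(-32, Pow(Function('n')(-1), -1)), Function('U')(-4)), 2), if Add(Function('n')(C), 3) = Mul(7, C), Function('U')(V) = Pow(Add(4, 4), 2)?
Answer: Rational(112896, 25) ≈ 4515.8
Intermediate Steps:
Function('U')(V) = 64 (Function('U')(V) = Pow(8, 2) = 64)
Function('n')(C) = Add(-3, Mul(7, C))
Pow(Add(Mul(-32, Pow(Function('n')(-1), -1)), Function('U')(-4)), 2) = Pow(Add(Mul(-32, Pow(Add(-3, Mul(7, -1)), -1)), 64), 2) = Pow(Add(Mul(-32, Pow(Add(-3, -7), -1)), 64), 2) = Pow(Add(Mul(-32, Pow(-10, -1)), 64), 2) = Pow(Add(Mul(-32, Rational(-1, 10)), 64), 2) = Pow(Add(Rational(16, 5), 64), 2) = Pow(Rational(336, 5), 2) = Rational(112896, 25)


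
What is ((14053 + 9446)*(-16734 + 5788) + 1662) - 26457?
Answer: -257244849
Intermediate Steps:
((14053 + 9446)*(-16734 + 5788) + 1662) - 26457 = (23499*(-10946) + 1662) - 26457 = (-257220054 + 1662) - 26457 = -257218392 - 26457 = -257244849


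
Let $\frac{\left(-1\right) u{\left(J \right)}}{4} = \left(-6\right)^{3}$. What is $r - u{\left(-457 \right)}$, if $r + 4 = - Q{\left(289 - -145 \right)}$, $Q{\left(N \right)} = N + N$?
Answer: $-1736$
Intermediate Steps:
$Q{\left(N \right)} = 2 N$
$r = -872$ ($r = -4 - 2 \left(289 - -145\right) = -4 - 2 \left(289 + 145\right) = -4 - 2 \cdot 434 = -4 - 868 = -872$)
$u{\left(J \right)} = 864$ ($u{\left(J \right)} = - 4 \left(-6\right)^{3} = \left(-4\right) \left(-216\right) = 864$)
$r - u{\left(-457 \right)} = -872 - 864 = -1736$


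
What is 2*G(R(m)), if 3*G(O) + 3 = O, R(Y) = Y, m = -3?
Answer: -4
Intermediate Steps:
G(O) = -1 + O/3
2*G(R(m)) = 2*(-1 + (1/3)*(-3)) = 2*(-1 - 1) = 2*(-2) = -4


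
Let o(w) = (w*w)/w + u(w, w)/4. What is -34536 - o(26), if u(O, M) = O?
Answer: -69137/2 ≈ -34569.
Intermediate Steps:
o(w) = 5*w/4 (o(w) = (w*w)/w + w/4 = w²/w + w*(¼) = w + w/4 = 5*w/4)
-34536 - o(26) = -34536 - 5*26/4 = -34536 - 1*65/2 = -34536 - 65/2 = -69137/2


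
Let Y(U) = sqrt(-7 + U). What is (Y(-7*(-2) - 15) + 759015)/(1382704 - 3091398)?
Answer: -759015/1708694 - I*sqrt(2)/854347 ≈ -0.44421 - 1.6553e-6*I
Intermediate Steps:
(Y(-7*(-2) - 15) + 759015)/(1382704 - 3091398) = (sqrt(-7 + (-7*(-2) - 15)) + 759015)/(1382704 - 3091398) = (sqrt(-7 + (14 - 15)) + 759015)/(-1708694) = (sqrt(-7 - 1) + 759015)*(-1/1708694) = (sqrt(-8) + 759015)*(-1/1708694) = (2*I*sqrt(2) + 759015)*(-1/1708694) = (759015 + 2*I*sqrt(2))*(-1/1708694) = -759015/1708694 - I*sqrt(2)/854347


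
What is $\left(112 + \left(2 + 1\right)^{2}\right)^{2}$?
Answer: $14641$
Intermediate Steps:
$\left(112 + \left(2 + 1\right)^{2}\right)^{2} = \left(112 + 3^{2}\right)^{2} = \left(112 + 9\right)^{2} = 121^{2} = 14641$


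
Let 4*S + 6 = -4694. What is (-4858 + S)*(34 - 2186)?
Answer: 12983016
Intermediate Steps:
S = -1175 (S = -3/2 + (¼)*(-4694) = -3/2 - 2347/2 = -1175)
(-4858 + S)*(34 - 2186) = (-4858 - 1175)*(34 - 2186) = -6033*(-2152) = 12983016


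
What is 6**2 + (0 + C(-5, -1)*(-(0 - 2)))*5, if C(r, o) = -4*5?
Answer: -164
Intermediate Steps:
C(r, o) = -20
6**2 + (0 + C(-5, -1)*(-(0 - 2)))*5 = 6**2 + (0 - (-20)*(0 - 2))*5 = 36 + (0 - (-20)*(-2))*5 = 36 + (0 - 20*2)*5 = 36 + (0 - 40)*5 = 36 - 40*5 = 36 - 200 = -164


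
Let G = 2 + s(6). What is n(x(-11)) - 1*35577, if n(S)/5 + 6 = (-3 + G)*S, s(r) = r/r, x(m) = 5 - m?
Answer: -35607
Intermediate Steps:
s(r) = 1
G = 3 (G = 2 + 1 = 3)
n(S) = -30 (n(S) = -30 + 5*((-3 + 3)*S) = -30 + 5*(0*S) = -30 + 5*0 = -30 + 0 = -30)
n(x(-11)) - 1*35577 = -30 - 1*35577 = -30 - 35577 = -35607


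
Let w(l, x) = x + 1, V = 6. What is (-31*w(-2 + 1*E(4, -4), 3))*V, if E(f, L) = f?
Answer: -744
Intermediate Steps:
w(l, x) = 1 + x
(-31*w(-2 + 1*E(4, -4), 3))*V = -31*(1 + 3)*6 = -31*4*6 = -124*6 = -744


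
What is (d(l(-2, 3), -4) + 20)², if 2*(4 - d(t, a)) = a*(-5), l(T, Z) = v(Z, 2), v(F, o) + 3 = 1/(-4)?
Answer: 196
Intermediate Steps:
v(F, o) = -13/4 (v(F, o) = -3 + 1/(-4) = -3 - ¼ = -13/4)
l(T, Z) = -13/4
d(t, a) = 4 + 5*a/2 (d(t, a) = 4 - a*(-5)/2 = 4 - (-5)*a/2 = 4 + 5*a/2)
(d(l(-2, 3), -4) + 20)² = ((4 + (5/2)*(-4)) + 20)² = ((4 - 10) + 20)² = (-6 + 20)² = 14² = 196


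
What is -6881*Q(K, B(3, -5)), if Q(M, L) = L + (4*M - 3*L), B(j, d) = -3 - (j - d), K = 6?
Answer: -316526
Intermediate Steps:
B(j, d) = -3 + d - j (B(j, d) = -3 + (d - j) = -3 + d - j)
Q(M, L) = -2*L + 4*M (Q(M, L) = L + (-3*L + 4*M) = -2*L + 4*M)
-6881*Q(K, B(3, -5)) = -6881*(-2*(-3 - 5 - 1*3) + 4*6) = -6881*(-2*(-3 - 5 - 3) + 24) = -6881*(-2*(-11) + 24) = -6881*(22 + 24) = -6881*46 = -316526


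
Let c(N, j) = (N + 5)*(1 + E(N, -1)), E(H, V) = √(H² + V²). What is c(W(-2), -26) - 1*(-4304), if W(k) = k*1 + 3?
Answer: 4310 + 6*√2 ≈ 4318.5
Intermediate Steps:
W(k) = 3 + k (W(k) = k + 3 = 3 + k)
c(N, j) = (1 + √(1 + N²))*(5 + N) (c(N, j) = (N + 5)*(1 + √(N² + (-1)²)) = (5 + N)*(1 + √(N² + 1)) = (5 + N)*(1 + √(1 + N²)) = (1 + √(1 + N²))*(5 + N))
c(W(-2), -26) - 1*(-4304) = (5 + (3 - 2) + 5*√(1 + (3 - 2)²) + (3 - 2)*√(1 + (3 - 2)²)) - 1*(-4304) = (5 + 1 + 5*√(1 + 1²) + 1*√(1 + 1²)) + 4304 = (5 + 1 + 5*√(1 + 1) + 1*√(1 + 1)) + 4304 = (5 + 1 + 5*√2 + 1*√2) + 4304 = (5 + 1 + 5*√2 + √2) + 4304 = (6 + 6*√2) + 4304 = 4310 + 6*√2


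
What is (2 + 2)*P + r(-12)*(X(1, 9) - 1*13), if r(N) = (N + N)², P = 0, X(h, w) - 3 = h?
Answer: -5184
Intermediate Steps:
X(h, w) = 3 + h
r(N) = 4*N² (r(N) = (2*N)² = 4*N²)
(2 + 2)*P + r(-12)*(X(1, 9) - 1*13) = (2 + 2)*0 + (4*(-12)²)*((3 + 1) - 1*13) = 4*0 + (4*144)*(4 - 13) = 0 + 576*(-9) = 0 - 5184 = -5184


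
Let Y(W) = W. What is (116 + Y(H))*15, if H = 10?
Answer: 1890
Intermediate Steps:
(116 + Y(H))*15 = (116 + 10)*15 = 126*15 = 1890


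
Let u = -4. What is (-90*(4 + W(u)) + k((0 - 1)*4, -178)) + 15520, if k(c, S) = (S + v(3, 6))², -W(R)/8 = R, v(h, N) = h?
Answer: 42905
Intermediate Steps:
W(R) = -8*R
k(c, S) = (3 + S)² (k(c, S) = (S + 3)² = (3 + S)²)
(-90*(4 + W(u)) + k((0 - 1)*4, -178)) + 15520 = (-90*(4 - 8*(-4)) + (3 - 178)²) + 15520 = (-90*(4 + 32) + (-175)²) + 15520 = (-90*36 + 30625) + 15520 = (-3240 + 30625) + 15520 = 27385 + 15520 = 42905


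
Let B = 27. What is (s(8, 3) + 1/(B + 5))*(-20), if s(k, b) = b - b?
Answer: -5/8 ≈ -0.62500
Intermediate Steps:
s(k, b) = 0
(s(8, 3) + 1/(B + 5))*(-20) = (0 + 1/(27 + 5))*(-20) = (0 + 1/32)*(-20) = (1/32)*(-20) = -5/8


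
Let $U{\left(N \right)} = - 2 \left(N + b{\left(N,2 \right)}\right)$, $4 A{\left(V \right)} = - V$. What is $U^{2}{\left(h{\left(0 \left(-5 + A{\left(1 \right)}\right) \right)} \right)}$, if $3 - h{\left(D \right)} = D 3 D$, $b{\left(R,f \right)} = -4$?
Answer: $4$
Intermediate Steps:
$A{\left(V \right)} = - \frac{V}{4}$ ($A{\left(V \right)} = \frac{\left(-1\right) V}{4} = - \frac{V}{4}$)
$h{\left(D \right)} = 3 - 3 D^{2}$ ($h{\left(D \right)} = 3 - D 3 D = 3 - 3 D D = 3 - 3 D^{2}$)
$U{\left(N \right)} = 8 - 2 N$ ($U{\left(N \right)} = - 2 \left(N - 4\right) = - 2 \left(-4 + N\right) = 8 - 2 N$)
$U^{2}{\left(h{\left(0 \left(-5 + A{\left(1 \right)}\right) \right)} \right)} = \left(8 - 2 \left(3 - 3 \left(0 \left(-5 - \frac{1}{4}\right)\right)^{2}\right)\right)^{2} = \left(8 - 2 \left(3 - 3 \left(0 \left(- \frac{21}{4}\right)\right)^{2}\right)\right)^{2} = \left(8 - 2 \left(3 - 3 \cdot 0^{2}\right)\right)^{2} = \left(8 - 2 \left(3 - 0\right)\right)^{2} = \left(8 - 2 \left(3 + 0\right)\right)^{2} = \left(8 - 6\right)^{2} = 2^{2} = 4$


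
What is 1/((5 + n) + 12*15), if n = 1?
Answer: 1/186 ≈ 0.0053763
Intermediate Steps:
1/((5 + n) + 12*15) = 1/((5 + 1) + 12*15) = 1/(6 + 180) = 1/186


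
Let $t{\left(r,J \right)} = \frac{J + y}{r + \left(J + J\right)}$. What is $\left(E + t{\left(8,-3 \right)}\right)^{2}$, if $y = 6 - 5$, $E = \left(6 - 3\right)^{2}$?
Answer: $64$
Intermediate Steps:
$E = 9$ ($E = 3^{2} = 9$)
$y = 1$
$t{\left(r,J \right)} = \frac{1 + J}{r + 2 J}$ ($t{\left(r,J \right)} = \frac{J + 1}{r + \left(J + J\right)} = \frac{1 + J}{r + 2 J}$)
$\left(E + t{\left(8,-3 \right)}\right)^{2} = \left(9 + \frac{1 - 3}{8 + 2 \left(-3\right)}\right)^{2} = \left(9 + \frac{1}{8 - 6} \left(-2\right)\right)^{2} = \left(9 + \frac{1}{2} \left(-2\right)\right)^{2} = \left(9 - 1\right)^{2} = 8^{2} = 64$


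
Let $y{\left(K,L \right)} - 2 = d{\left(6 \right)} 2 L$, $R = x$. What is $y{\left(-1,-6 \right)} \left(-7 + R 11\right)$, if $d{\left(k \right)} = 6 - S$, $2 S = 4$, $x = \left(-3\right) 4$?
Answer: $6394$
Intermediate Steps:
$x = -12$
$R = -12$
$S = 2$ ($S = \frac{1}{2} \cdot 4 = 2$)
$d{\left(k \right)} = 4$ ($d{\left(k \right)} = 6 - 2 = 4$)
$y{\left(K,L \right)} = 2 + 8 L$ ($y{\left(K,L \right)} = 2 + 4 \cdot 2 L = 2 + 8 L$)
$y{\left(-1,-6 \right)} \left(-7 + R 11\right) = \left(2 + 8 \left(-6\right)\right) \left(-7 - 132\right) = \left(2 - 48\right) \left(-7 - 132\right) = \left(-46\right) \left(-139\right) = 6394$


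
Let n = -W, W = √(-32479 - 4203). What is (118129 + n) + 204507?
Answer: 322636 - I*√36682 ≈ 3.2264e+5 - 191.53*I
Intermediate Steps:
W = I*√36682 (W = √(-36682) = I*√36682 ≈ 191.53*I)
n = -I*√36682 ≈ -191.53*I
(118129 + n) + 204507 = (118129 - I*√36682) + 204507 = 322636 - I*√36682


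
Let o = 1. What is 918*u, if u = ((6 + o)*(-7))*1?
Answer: -44982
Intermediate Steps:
u = -49 (u = ((6 + 1)*(-7))*1 = (7*(-7))*1 = -49*1 = -49)
918*u = 918*(-49) = -44982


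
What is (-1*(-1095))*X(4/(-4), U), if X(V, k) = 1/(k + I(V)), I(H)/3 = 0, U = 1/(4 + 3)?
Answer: 7665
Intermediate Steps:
U = 1/7 ≈ 0.14286
I(H) = 0 (I(H) = 3*0 = 0)
X(V, k) = 1/k (X(V, k) = 1/(k + 0) = 1/k)
(-1*(-1095))*X(4/(-4), U) = (-1*(-1095))/(1/7) = 1095*7 = 7665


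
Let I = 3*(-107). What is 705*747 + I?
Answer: 526314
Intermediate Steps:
I = -321
705*747 + I = 705*747 - 321 = 526635 - 321 = 526314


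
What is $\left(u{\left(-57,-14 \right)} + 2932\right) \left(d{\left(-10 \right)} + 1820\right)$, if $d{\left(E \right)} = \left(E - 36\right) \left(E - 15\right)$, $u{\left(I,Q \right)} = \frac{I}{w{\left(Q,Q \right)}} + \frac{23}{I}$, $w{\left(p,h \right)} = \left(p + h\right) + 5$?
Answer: $\frac{3808106280}{437} \approx 8.7142 \cdot 10^{6}$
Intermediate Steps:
$w{\left(p,h \right)} = 5 + h + p$ ($w{\left(p,h \right)} = \left(h + p\right) + 5 = 5 + h + p$)
$u{\left(I,Q \right)} = \frac{23}{I} + \frac{I}{5 + 2 Q}$ ($u{\left(I,Q \right)} = \frac{I}{5 + Q + Q} + \frac{23}{I} = \frac{I}{5 + 2 Q} + \frac{23}{I} = \frac{23}{I} + \frac{I}{5 + 2 Q}$)
$d{\left(E \right)} = \left(-36 + E\right) \left(-15 + E\right)$
$\left(u{\left(-57,-14 \right)} + 2932\right) \left(d{\left(-10 \right)} + 1820\right) = \left(\frac{115 + \left(-57\right)^{2} + 46 \left(-14\right)}{\left(-57\right) \left(5 + 2 \left(-14\right)\right)} + 2932\right) \left(\left(540 + \left(-10\right)^{2} - -510\right) + 1820\right) = \left(- \frac{115 + 3249 - 644}{57 \left(5 - 28\right)} + 2932\right) \left(\left(540 + 100 + 510\right) + 1820\right) = \left(\left(- \frac{1}{57}\right) \frac{1}{-23} \cdot 2720 + 2932\right) \left(1150 + 1820\right) = \left(\left(- \frac{1}{57}\right) \left(- \frac{1}{23}\right) 2720 + 2932\right) 2970 = \left(\frac{2720}{1311} + 2932\right) 2970 = \frac{3846572}{1311} \cdot 2970 = \frac{3808106280}{437}$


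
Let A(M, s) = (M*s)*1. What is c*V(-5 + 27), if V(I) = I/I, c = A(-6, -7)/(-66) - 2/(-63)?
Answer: -419/693 ≈ -0.60462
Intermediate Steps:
A(M, s) = M*s
c = -419/693 (c = -6*(-7)/(-66) - 2/(-63) = 42*(-1/66) - 2*(-1/63) = -7/11 + 2/63 = -419/693 ≈ -0.60462)
V(I) = 1
c*V(-5 + 27) = -419/693*1 = -419/693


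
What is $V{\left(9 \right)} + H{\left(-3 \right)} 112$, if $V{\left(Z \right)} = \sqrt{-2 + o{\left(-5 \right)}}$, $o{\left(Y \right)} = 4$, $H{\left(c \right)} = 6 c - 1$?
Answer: $-2128 + \sqrt{2} \approx -2126.6$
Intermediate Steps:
$H{\left(c \right)} = -1 + 6 c$
$V{\left(Z \right)} = \sqrt{2}$ ($V{\left(Z \right)} = \sqrt{-2 + 4} = \sqrt{2}$)
$V{\left(9 \right)} + H{\left(-3 \right)} 112 = \sqrt{2} + \left(-1 + 6 \left(-3\right)\right) 112 = \sqrt{2} + \left(-1 - 18\right) 112 = \sqrt{2} - 2128 = -2128 + \sqrt{2}$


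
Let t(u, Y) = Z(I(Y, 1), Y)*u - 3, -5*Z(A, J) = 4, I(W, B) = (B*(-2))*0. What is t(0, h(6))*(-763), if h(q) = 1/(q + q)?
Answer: 2289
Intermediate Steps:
h(q) = 1/(2*q)
I(W, B) = 0 (I(W, B) = -2*B*0 = 0)
Z(A, J) = -⅘ (Z(A, J) = -⅕*4 = -⅘)
t(u, Y) = -3 - 4*u/5 (t(u, Y) = -4*u/5 - 3 = -3 - 4*u/5)
t(0, h(6))*(-763) = (-3 - ⅘*0)*(-763) = (-3 + 0)*(-763) = -3*(-763) = 2289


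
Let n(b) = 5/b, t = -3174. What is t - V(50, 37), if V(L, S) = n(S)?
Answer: -117443/37 ≈ -3174.1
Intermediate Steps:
V(L, S) = 5/S
t - V(50, 37) = -3174 - 5/37 = -117443/37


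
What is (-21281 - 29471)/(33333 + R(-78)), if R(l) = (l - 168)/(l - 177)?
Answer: -4313920/2833387 ≈ -1.5225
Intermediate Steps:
R(l) = (-168 + l)/(-177 + l)
(-21281 - 29471)/(33333 + R(-78)) = (-21281 - 29471)/(33333 + (-168 - 78)/(-177 - 78)) = -50752/(33333 - 246/(-255)) = -50752/(33333 - 1/255*(-246)) = -50752/(33333 + 82/85) = -50752/2833387/85 = -50752*85/2833387 = -4313920/2833387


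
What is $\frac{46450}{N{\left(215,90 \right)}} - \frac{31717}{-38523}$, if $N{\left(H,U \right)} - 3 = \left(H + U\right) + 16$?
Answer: $\frac{299944943}{2080242} \approx 144.19$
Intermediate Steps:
$N{\left(H,U \right)} = 19 + H + U$ ($N{\left(H,U \right)} = 3 + \left(\left(H + U\right) + 16\right) = 3 + \left(16 + H + U\right) = 19 + H + U$)
$\frac{46450}{N{\left(215,90 \right)}} - \frac{31717}{-38523} = \frac{46450}{19 + 215 + 90} - \frac{31717}{-38523} = \frac{46450}{324} - - \frac{31717}{38523} = 46450 \cdot \frac{1}{324} + \frac{31717}{38523} = \frac{23225}{162} + \frac{31717}{38523} = \frac{299944943}{2080242}$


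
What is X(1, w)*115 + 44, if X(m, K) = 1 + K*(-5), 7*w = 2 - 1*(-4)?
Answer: -2337/7 ≈ -333.86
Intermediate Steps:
w = 6/7 (w = (2 - 1*(-4))/7 = (2 + 4)/7 = (1/7)*6 = 6/7 ≈ 0.85714)
X(m, K) = 1 - 5*K
X(1, w)*115 + 44 = (1 - 5*6/7)*115 + 44 = (1 - 30/7)*115 + 44 = -23/7*115 + 44 = -2645/7 + 44 = -2337/7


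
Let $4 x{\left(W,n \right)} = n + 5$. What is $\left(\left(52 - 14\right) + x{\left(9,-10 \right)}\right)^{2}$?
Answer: $\frac{21609}{16} \approx 1350.6$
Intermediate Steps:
$x{\left(W,n \right)} = \frac{5}{4} + \frac{n}{4}$ ($x{\left(W,n \right)} = \frac{n + 5}{4} = \frac{5 + n}{4} = \frac{5}{4} + \frac{n}{4}$)
$\left(\left(52 - 14\right) + x{\left(9,-10 \right)}\right)^{2} = \left(\left(52 - 14\right) + \left(\frac{5}{4} + \frac{1}{4} \left(-10\right)\right)\right)^{2} = \left(38 + \left(\frac{5}{4} - \frac{5}{2}\right)\right)^{2} = \left(38 - \frac{5}{4}\right)^{2} = \left(\frac{147}{4}\right)^{2} = \frac{21609}{16}$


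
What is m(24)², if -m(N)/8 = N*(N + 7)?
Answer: 35426304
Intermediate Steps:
m(N) = -8*N*(7 + N) (m(N) = -8*N*(N + 7) = -8*N*(7 + N))
m(24)² = (-8*24*(7 + 24))² = (-8*24*31)² = (-5952)² = 35426304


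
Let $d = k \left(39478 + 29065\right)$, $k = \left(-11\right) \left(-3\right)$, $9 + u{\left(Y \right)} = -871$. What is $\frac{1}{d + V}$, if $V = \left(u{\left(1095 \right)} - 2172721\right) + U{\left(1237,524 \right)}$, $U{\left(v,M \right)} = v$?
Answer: $\frac{1}{89555} \approx 1.1166 \cdot 10^{-5}$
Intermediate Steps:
$u{\left(Y \right)} = -880$ ($u{\left(Y \right)} = -9 - 871 = -880$)
$k = 33$
$V = -2172364$ ($V = \left(-880 - 2172721\right) + 1237 = -2173601 + 1237 = -2172364$)
$d = 2261919$ ($d = 33 \left(39478 + 29065\right) = 33 \cdot 68543 = 2261919$)
$\frac{1}{d + V} = \frac{1}{2261919 - 2172364} = \frac{1}{89555}$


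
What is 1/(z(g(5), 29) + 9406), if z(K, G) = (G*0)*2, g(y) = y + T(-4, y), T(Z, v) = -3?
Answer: 1/9406 ≈ 0.00010632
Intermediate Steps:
g(y) = -3 + y (g(y) = y - 3 = -3 + y)
z(K, G) = 0 (z(K, G) = 0*2 = 0)
1/(z(g(5), 29) + 9406) = 1/(0 + 9406) = 1/9406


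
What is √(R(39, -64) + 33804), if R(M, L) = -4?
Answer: 130*√2 ≈ 183.85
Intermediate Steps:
√(R(39, -64) + 33804) = √(-4 + 33804) = √33800 = 130*√2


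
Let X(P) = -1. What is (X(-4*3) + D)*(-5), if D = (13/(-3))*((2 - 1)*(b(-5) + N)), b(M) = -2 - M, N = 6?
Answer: 200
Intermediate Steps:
D = -39 (D = (13/(-3))*((2 - 1)*((-2 - 1*(-5)) + 6)) = (13*(-⅓))*(1*((-2 + 5) + 6)) = -13*(3 + 6)/3 = -13*9/3 = -13/3*9 = -39)
(X(-4*3) + D)*(-5) = (-1 - 39)*(-5) = -40*(-5) = 200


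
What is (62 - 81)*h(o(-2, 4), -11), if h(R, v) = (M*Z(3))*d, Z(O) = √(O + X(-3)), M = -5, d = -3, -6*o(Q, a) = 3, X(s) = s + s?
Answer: -285*I*√3 ≈ -493.63*I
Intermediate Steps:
X(s) = 2*s
o(Q, a) = -½ (o(Q, a) = -⅙*3 = -½)
Z(O) = √(-6 + O) (Z(O) = √(O + 2*(-3)) = √(O - 6) = √(-6 + O))
h(R, v) = 15*I*√3 (h(R, v) = -5*√(-6 + 3)*(-3) = -5*I*√3*(-3) = 15*I*√3)
(62 - 81)*h(o(-2, 4), -11) = (62 - 81)*(15*I*√3) = -285*I*√3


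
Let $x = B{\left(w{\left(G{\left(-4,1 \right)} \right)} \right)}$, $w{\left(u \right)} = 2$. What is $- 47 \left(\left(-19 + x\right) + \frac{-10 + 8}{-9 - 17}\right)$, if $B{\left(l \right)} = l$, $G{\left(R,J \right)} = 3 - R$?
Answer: $\frac{10340}{13} \approx 795.38$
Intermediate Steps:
$x = 2$
$- 47 \left(\left(-19 + x\right) + \frac{-10 + 8}{-9 - 17}\right) = - 47 \left(\left(-19 + 2\right) + \frac{-10 + 8}{-9 - 17}\right) = - 47 \left(-17 - \frac{2}{-26}\right) = - 47 \left(-17 - - \frac{1}{13}\right) = - 47 \left(-17 + \frac{1}{13}\right) = \left(-47\right) \left(- \frac{220}{13}\right) = \frac{10340}{13}$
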